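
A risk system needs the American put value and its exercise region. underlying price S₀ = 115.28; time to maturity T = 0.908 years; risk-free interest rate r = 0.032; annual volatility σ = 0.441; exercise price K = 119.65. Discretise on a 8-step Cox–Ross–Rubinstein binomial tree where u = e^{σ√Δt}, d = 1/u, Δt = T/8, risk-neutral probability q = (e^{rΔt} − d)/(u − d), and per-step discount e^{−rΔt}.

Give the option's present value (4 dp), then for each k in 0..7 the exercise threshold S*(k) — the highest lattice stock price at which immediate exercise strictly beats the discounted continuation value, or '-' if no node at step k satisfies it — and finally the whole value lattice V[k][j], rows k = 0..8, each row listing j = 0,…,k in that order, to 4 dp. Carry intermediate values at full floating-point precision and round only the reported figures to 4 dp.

price = 20.1767
boundary = - - - - 63.6295 73.8214 85.6458 99.3642
tree:
20.1767
27.4115 12.3389
36.0964 18.0272 6.1496
45.8690 25.5769 9.8250 2.1364
56.0205 35.0057 15.3567 3.7892 0.3269
64.8053 45.8286 23.3177 6.6798 0.6251 0.0000
72.3773 56.0205 34.0042 11.6908 1.1952 0.0000 0.0000
78.9039 64.8053 45.8286 20.2858 2.2854 0.0000 0.0000 0.0000
84.5294 72.3773 56.0205 34.0042 4.3700 0.0000 0.0000 0.0000 0.0000

Δt=0.11350  u=1.16018  d=0.86194  q=0.47513  discount=0.99637
step 8 (expiry): payoffs max(K−S,0) = 84.5294 72.3773 56.0205 34.0042 4.3700 0.0000 0.0000 0.0000 0.0000
step 7: (k=7,j=0): S=40.7461, (K−S)⁺=78.9039, hold=78.4701 ⇒ V=78.9039 exercise | (k=7,j=1): S=54.8447, (K−S)⁺=64.8053, hold=64.3716 ⇒ V=64.8053 exercise | (k=7,j=2): S=73.8214, (K−S)⁺=45.8286, hold=45.3948 ⇒ V=45.8286 exercise | (k=7,j=3): S=99.3642, (K−S)⁺=20.2858, hold=19.8520 ⇒ V=20.2858 exercise | (k=7,j=4): S=133.7451, (K−S)⁺=0.0000, hold=2.2854 ⇒ V=2.2854 continue | (k=7,j=5): S=180.0221, (K−S)⁺=0.0000, hold=0.0000 ⇒ V=0.0000 continue | (k=7,j=6): S=242.3113, (K−S)⁺=0.0000, hold=0.0000 ⇒ V=0.0000 continue | (k=7,j=7): S=326.1531, (K−S)⁺=0.0000, hold=0.0000 ⇒ V=0.0000 continue  boundary S*=99.3642
step 6: (k=6,j=0): S=47.2727, (K−S)⁺=72.3773, hold=71.9435 ⇒ V=72.3773 exercise | (k=6,j=1): S=63.6295, (K−S)⁺=56.0205, hold=55.5868 ⇒ V=56.0205 exercise | (k=6,j=2): S=85.6458, (K−S)⁺=34.0042, hold=33.5704 ⇒ V=34.0042 exercise | (k=6,j=3): S=115.2800, (K−S)⁺=4.3700, hold=11.6908 ⇒ V=11.6908 continue | (k=6,j=4): S=155.1679, (K−S)⁺=0.0000, hold=1.1952 ⇒ V=1.1952 continue | (k=6,j=5): S=208.8573, (K−S)⁺=0.0000, hold=0.0000 ⇒ V=0.0000 continue | (k=6,j=6): S=281.1238, (K−S)⁺=0.0000, hold=0.0000 ⇒ V=0.0000 continue  boundary S*=85.6458
step 5: (k=5,j=0): S=54.8447, (K−S)⁺=64.8053, hold=64.3716 ⇒ V=64.8053 exercise | (k=5,j=1): S=73.8214, (K−S)⁺=45.8286, hold=45.3948 ⇒ V=45.8286 exercise | (k=5,j=2): S=99.3642, (K−S)⁺=20.2858, hold=23.3177 ⇒ V=23.3177 continue | (k=5,j=3): S=133.7451, (K−S)⁺=0.0000, hold=6.6798 ⇒ V=6.6798 continue | (k=5,j=4): S=180.0221, (K−S)⁺=0.0000, hold=0.6251 ⇒ V=0.6251 continue | (k=5,j=5): S=242.3113, (K−S)⁺=0.0000, hold=0.0000 ⇒ V=0.0000 continue  boundary S*=73.8214
step 4: (k=4,j=0): S=63.6295, (K−S)⁺=56.0205, hold=55.5868 ⇒ V=56.0205 exercise | (k=4,j=1): S=85.6458, (K−S)⁺=34.0042, hold=35.0057 ⇒ V=35.0057 continue | (k=4,j=2): S=115.2800, (K−S)⁺=4.3700, hold=15.3567 ⇒ V=15.3567 continue | (k=4,j=3): S=155.1679, (K−S)⁺=0.0000, hold=3.7892 ⇒ V=3.7892 continue | (k=4,j=4): S=208.8573, (K−S)⁺=0.0000, hold=0.3269 ⇒ V=0.3269 continue  boundary S*=63.6295
step 3: (k=3,j=0): S=73.8214, (K−S)⁺=45.8286, hold=45.8690 ⇒ V=45.8690 continue | (k=3,j=1): S=99.3642, (K−S)⁺=20.2858, hold=25.5769 ⇒ V=25.5769 continue | (k=3,j=2): S=133.7451, (K−S)⁺=0.0000, hold=9.8250 ⇒ V=9.8250 continue | (k=3,j=3): S=180.0221, (K−S)⁺=0.0000, hold=2.1364 ⇒ V=2.1364 continue  boundary S*=-
step 2: (k=2,j=0): S=85.6458, (K−S)⁺=34.0042, hold=36.0964 ⇒ V=36.0964 continue | (k=2,j=1): S=115.2800, (K−S)⁺=4.3700, hold=18.0272 ⇒ V=18.0272 continue | (k=2,j=2): S=155.1679, (K−S)⁺=0.0000, hold=6.1496 ⇒ V=6.1496 continue  boundary S*=-
step 1: (k=1,j=0): S=99.3642, (K−S)⁺=20.2858, hold=27.4115 ⇒ V=27.4115 continue | (k=1,j=1): S=133.7451, (K−S)⁺=0.0000, hold=12.3389 ⇒ V=12.3389 continue  boundary S*=-
step 0: (k=0,j=0): S=115.2800, (K−S)⁺=4.3700, hold=20.1767 ⇒ V=20.1767 continue  boundary S*=-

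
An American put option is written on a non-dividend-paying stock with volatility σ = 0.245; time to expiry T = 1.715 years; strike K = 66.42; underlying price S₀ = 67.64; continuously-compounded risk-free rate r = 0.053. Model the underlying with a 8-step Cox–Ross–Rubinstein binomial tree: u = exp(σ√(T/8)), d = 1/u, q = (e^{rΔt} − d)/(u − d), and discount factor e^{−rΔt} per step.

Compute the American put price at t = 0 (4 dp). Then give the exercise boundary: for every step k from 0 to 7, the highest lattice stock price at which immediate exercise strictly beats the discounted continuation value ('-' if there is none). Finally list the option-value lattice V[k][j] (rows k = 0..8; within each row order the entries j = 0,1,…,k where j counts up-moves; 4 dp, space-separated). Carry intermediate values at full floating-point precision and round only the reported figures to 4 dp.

price = 5.6364
boundary = - - - 48.1292 53.9106 48.1292 53.9106 60.3863
tree:
5.6364
8.6391 3.0095
12.8114 5.0066 1.2461
18.2908 8.0730 2.3074 0.3012
23.4521 12.5094 4.1861 0.6372 0.0000
28.0599 18.2908 7.3845 1.3480 0.0000 0.0000
32.1736 23.4521 12.5094 2.8519 0.0000 0.0000 0.0000
35.8462 28.0599 18.2908 6.0337 0.0000 0.0000 0.0000 0.0000
39.1249 32.1736 23.4521 12.5094 0.0000 0.0000 0.0000 0.0000 0.0000

Δt=0.21438  u=1.12012  d=0.89276  q=0.52193  discount=0.98870
step 8 (expiry): payoffs max(K−S,0) = 39.1249 32.1736 23.4521 12.5094 0.0000 0.0000 0.0000 0.0000 0.0000
step 7: (k=7,j=0): S=30.5738, (K−S)⁺=35.8462, hold=35.0958 ⇒ V=35.8462 exercise | (k=7,j=1): S=38.3601, (K−S)⁺=28.0599, hold=27.3096 ⇒ V=28.0599 exercise | (k=7,j=2): S=48.1292, (K−S)⁺=18.2908, hold=17.5404 ⇒ V=18.2908 exercise | (k=7,j=3): S=60.3863, (K−S)⁺=6.0337, hold=5.9128 ⇒ V=6.0337 exercise | (k=7,j=4): S=75.7650, (K−S)⁺=0.0000, hold=0.0000 ⇒ V=0.0000 continue | (k=7,j=5): S=95.0601, (K−S)⁺=0.0000, hold=0.0000 ⇒ V=0.0000 continue | (k=7,j=6): S=119.2691, (K−S)⁺=0.0000, hold=0.0000 ⇒ V=0.0000 continue | (k=7,j=7): S=149.6435, (K−S)⁺=0.0000, hold=0.0000 ⇒ V=0.0000 continue  boundary S*=60.3863
step 6: (k=6,j=0): S=34.2464, (K−S)⁺=32.1736, hold=31.4233 ⇒ V=32.1736 exercise | (k=6,j=1): S=42.9679, (K−S)⁺=23.4521, hold=22.7017 ⇒ V=23.4521 exercise | (k=6,j=2): S=53.9106, (K−S)⁺=12.5094, hold=11.7591 ⇒ V=12.5094 exercise | (k=6,j=3): S=67.6400, (K−S)⁺=0.0000, hold=2.8519 ⇒ V=2.8519 continue | (k=6,j=4): S=84.8659, (K−S)⁺=0.0000, hold=0.0000 ⇒ V=0.0000 continue | (k=6,j=5): S=106.4788, (K−S)⁺=0.0000, hold=0.0000 ⇒ V=0.0000 continue | (k=6,j=6): S=133.5958, (K−S)⁺=0.0000, hold=0.0000 ⇒ V=0.0000 continue  boundary S*=53.9106
step 5: (k=5,j=0): S=38.3601, (K−S)⁺=28.0599, hold=27.3096 ⇒ V=28.0599 exercise | (k=5,j=1): S=48.1292, (K−S)⁺=18.2908, hold=17.5404 ⇒ V=18.2908 exercise | (k=5,j=2): S=60.3863, (K−S)⁺=6.0337, hold=7.3845 ⇒ V=7.3845 continue | (k=5,j=3): S=75.7650, (K−S)⁺=0.0000, hold=1.3480 ⇒ V=1.3480 continue | (k=5,j=4): S=95.0601, (K−S)⁺=0.0000, hold=0.0000 ⇒ V=0.0000 continue | (k=5,j=5): S=119.2691, (K−S)⁺=0.0000, hold=0.0000 ⇒ V=0.0000 continue  boundary S*=48.1292
step 4: (k=4,j=0): S=42.9679, (K−S)⁺=23.4521, hold=22.7017 ⇒ V=23.4521 exercise | (k=4,j=1): S=53.9106, (K−S)⁺=12.5094, hold=12.4561 ⇒ V=12.5094 exercise | (k=4,j=2): S=67.6400, (K−S)⁺=0.0000, hold=4.1861 ⇒ V=4.1861 continue | (k=4,j=3): S=84.8659, (K−S)⁺=0.0000, hold=0.6372 ⇒ V=0.6372 continue | (k=4,j=4): S=106.4788, (K−S)⁺=0.0000, hold=0.0000 ⇒ V=0.0000 continue  boundary S*=53.9106
step 3: (k=3,j=0): S=48.1292, (K−S)⁺=18.2908, hold=17.5404 ⇒ V=18.2908 exercise | (k=3,j=1): S=60.3863, (K−S)⁺=6.0337, hold=8.0730 ⇒ V=8.0730 continue | (k=3,j=2): S=75.7650, (K−S)⁺=0.0000, hold=2.3074 ⇒ V=2.3074 continue | (k=3,j=3): S=95.0601, (K−S)⁺=0.0000, hold=0.3012 ⇒ V=0.3012 continue  boundary S*=48.1292
step 2: (k=2,j=0): S=53.9106, (K−S)⁺=12.5094, hold=12.8114 ⇒ V=12.8114 continue | (k=2,j=1): S=67.6400, (K−S)⁺=0.0000, hold=5.0066 ⇒ V=5.0066 continue | (k=2,j=2): S=84.8659, (K−S)⁺=0.0000, hold=1.2461 ⇒ V=1.2461 continue  boundary S*=-
step 1: (k=1,j=0): S=60.3863, (K−S)⁺=6.0337, hold=8.6391 ⇒ V=8.6391 continue | (k=1,j=1): S=75.7650, (K−S)⁺=0.0000, hold=3.0095 ⇒ V=3.0095 continue  boundary S*=-
step 0: (k=0,j=0): S=67.6400, (K−S)⁺=0.0000, hold=5.6364 ⇒ V=5.6364 continue  boundary S*=-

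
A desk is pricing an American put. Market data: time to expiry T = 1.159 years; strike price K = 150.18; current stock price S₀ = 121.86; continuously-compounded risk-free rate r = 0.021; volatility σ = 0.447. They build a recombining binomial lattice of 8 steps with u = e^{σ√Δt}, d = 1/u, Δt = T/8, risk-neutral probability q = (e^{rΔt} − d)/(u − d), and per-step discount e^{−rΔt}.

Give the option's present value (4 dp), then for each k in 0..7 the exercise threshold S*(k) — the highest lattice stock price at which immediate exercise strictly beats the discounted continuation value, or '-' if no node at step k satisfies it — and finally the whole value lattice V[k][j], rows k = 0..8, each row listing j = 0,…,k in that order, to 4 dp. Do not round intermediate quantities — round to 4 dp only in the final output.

price = 40.9376
boundary = - - - 73.1459 61.7020 73.1459 86.7122 102.7947
tree:
40.9376
52.1514 28.3797
64.4220 38.4579 17.0385
77.0341 50.4180 25.0300 8.0097
88.4780 63.6407 35.6243 13.0766 2.2668
98.1314 77.0341 48.7380 20.8585 4.2617 0.0000
106.2746 88.4780 63.4678 32.2097 8.0122 0.0000 0.0000
113.1437 98.1314 77.0341 47.3853 15.0634 0.0000 0.0000 0.0000
118.9381 106.2746 88.4780 63.4678 28.3200 0.0000 0.0000 0.0000 0.0000

Δt=0.14488, u=1.18547, d=0.84355, q=0.46648, disc=e^(-rΔt)=0.99696
k=8 terminal: V=max(K-S,0) → 118.9381 106.2746 88.4780 63.4678 28.3200 0.0000 0.0000 0.0000 0.0000
k=7: j=0 S=37.0363 intr=113.1437 cont=112.6875 V=113.1437[EX]; j=1 S=52.0486 intr=98.1314 cont=97.6752 V=98.1314[EX]; j=2 S=73.1459 intr=77.0341 cont=76.5779 V=77.0341[EX]; j=3 S=102.7947 intr=47.3853 cont=46.9291 V=47.3853[EX]; j=4 S=144.4613 intr=5.7187 cont=15.0634 V=15.0634[hold]; j=5 S=203.0171 intr=0.0000 cont=0.0000 V=0.0000[hold]; j=6 S=285.3078 intr=0.0000 cont=0.0000 V=0.0000[hold]; j=7 S=400.9541 intr=0.0000 cont=0.0000 V=0.0000[hold]  S*(7)=102.7947
k=6: j=0 S=43.9054 intr=106.2746 cont=105.8184 V=106.2746[EX]; j=1 S=61.7020 intr=88.4780 cont=88.0218 V=88.4780[EX]; j=2 S=86.7122 intr=63.4678 cont=63.0116 V=63.4678[EX]; j=3 S=121.8600 intr=28.3200 cont=32.2097 V=32.2097[hold]; j=4 S=171.2546 intr=0.0000 cont=8.0122 V=8.0122[hold]; j=5 S=240.6707 intr=0.0000 cont=0.0000 V=0.0000[hold]; j=6 S=338.2238 intr=0.0000 cont=0.0000 V=0.0000[hold]  S*(6)=86.7122
k=5: j=0 S=52.0486 intr=98.1314 cont=97.6752 V=98.1314[EX]; j=1 S=73.1459 intr=77.0341 cont=76.5779 V=77.0341[EX]; j=2 S=102.7947 intr=47.3853 cont=48.7380 V=48.7380[hold]; j=3 S=144.4613 intr=5.7187 cont=20.8585 V=20.8585[hold]; j=4 S=203.0171 intr=0.0000 cont=4.2617 V=4.2617[hold]; j=5 S=285.3078 intr=0.0000 cont=0.0000 V=0.0000[hold]  S*(5)=73.1459
k=4: j=0 S=61.7020 intr=88.4780 cont=88.0218 V=88.4780[EX]; j=1 S=86.7122 intr=63.4678 cont=63.6407 V=63.6407[hold]; j=2 S=121.8600 intr=28.3200 cont=35.6243 V=35.6243[hold]; j=3 S=171.2546 intr=0.0000 cont=13.0766 V=13.0766[hold]; j=4 S=240.6707 intr=0.0000 cont=2.2668 V=2.2668[hold]  S*(4)=61.7020
k=3: j=0 S=73.1459 intr=77.0341 cont=76.6583 V=77.0341[EX]; j=1 S=102.7947 intr=47.3853 cont=50.4180 V=50.4180[hold]; j=2 S=144.4613 intr=5.7187 cont=25.0300 V=25.0300[hold]; j=3 S=203.0171 intr=0.0000 cont=8.0097 V=8.0097[hold]  S*(3)=73.1459
k=2: j=0 S=86.7122 intr=63.4678 cont=64.4220 V=64.4220[hold]; j=1 S=121.8600 intr=28.3200 cont=38.4579 V=38.4579[hold]; j=2 S=171.2546 intr=0.0000 cont=17.0385 V=17.0385[hold]  S*(2)=-
k=1: j=0 S=102.7947 intr=47.3853 cont=52.1514 V=52.1514[hold]; j=1 S=144.4613 intr=5.7187 cont=28.3797 V=28.3797[hold]  S*(1)=-
k=0: j=0 S=121.8600 intr=28.3200 cont=40.9376 V=40.9376[hold]  S*(0)=-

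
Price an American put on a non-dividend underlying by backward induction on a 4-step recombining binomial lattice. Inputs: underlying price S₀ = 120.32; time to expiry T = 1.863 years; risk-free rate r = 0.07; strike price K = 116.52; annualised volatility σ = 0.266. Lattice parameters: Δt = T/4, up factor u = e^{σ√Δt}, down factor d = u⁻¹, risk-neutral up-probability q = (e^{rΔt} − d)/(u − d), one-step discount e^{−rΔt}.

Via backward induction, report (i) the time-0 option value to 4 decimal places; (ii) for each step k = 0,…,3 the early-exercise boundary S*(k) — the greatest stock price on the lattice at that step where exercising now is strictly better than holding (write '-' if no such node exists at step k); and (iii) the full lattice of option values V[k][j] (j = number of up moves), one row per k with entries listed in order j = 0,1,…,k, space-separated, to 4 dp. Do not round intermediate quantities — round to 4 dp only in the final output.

price = 9.6590
boundary = - - 83.6873 100.3457
tree:
9.6590
18.2002 3.1300
32.8327 7.1151 0.0000
46.7257 16.1743 0.0000 0.0000
58.3122 32.8327 0.0000 0.0000 0.0000

Δt=0.46575  u=1.19906  d=0.83399  q=0.54552  discount=0.96792
step 4 (expiry): payoffs max(K−S,0) = 58.3122 32.8327 0.0000 0.0000 0.0000
step 3: (k=3,j=0): S=69.7943, (K−S)⁺=46.7257, hold=42.9881 ⇒ V=46.7257 exercise | (k=3,j=1): S=100.3457, (K−S)⁺=16.1743, hold=14.4432 ⇒ V=16.1743 exercise | (k=3,j=2): S=144.2703, (K−S)⁺=0.0000, hold=0.0000 ⇒ V=0.0000 continue | (k=3,j=3): S=207.4223, (K−S)⁺=0.0000, hold=0.0000 ⇒ V=0.0000 continue  boundary S*=100.3457
step 2: (k=2,j=0): S=83.6873, (K−S)⁺=32.8327, hold=29.0952 ⇒ V=32.8327 exercise | (k=2,j=1): S=120.3200, (K−S)⁺=0.0000, hold=7.1151 ⇒ V=7.1151 continue | (k=2,j=2): S=172.9881, (K−S)⁺=0.0000, hold=0.0000 ⇒ V=0.0000 continue  boundary S*=83.6873
step 1: (k=1,j=0): S=100.3457, (K−S)⁺=16.1743, hold=18.2002 ⇒ V=18.2002 continue | (k=1,j=1): S=144.2703, (K−S)⁺=0.0000, hold=3.1300 ⇒ V=3.1300 continue  boundary S*=-
step 0: (k=0,j=0): S=120.3200, (K−S)⁺=0.0000, hold=9.6590 ⇒ V=9.6590 continue  boundary S*=-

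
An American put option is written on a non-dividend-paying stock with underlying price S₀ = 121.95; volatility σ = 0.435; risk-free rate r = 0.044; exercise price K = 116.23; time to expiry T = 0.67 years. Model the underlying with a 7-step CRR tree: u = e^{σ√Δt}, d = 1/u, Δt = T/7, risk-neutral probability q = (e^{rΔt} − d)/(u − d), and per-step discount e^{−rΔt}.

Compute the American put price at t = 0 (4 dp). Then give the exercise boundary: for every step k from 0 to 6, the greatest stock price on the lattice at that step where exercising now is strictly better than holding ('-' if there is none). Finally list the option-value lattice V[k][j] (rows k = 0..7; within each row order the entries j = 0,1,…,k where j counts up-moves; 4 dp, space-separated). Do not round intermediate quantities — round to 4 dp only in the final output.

price = 13.1840
boundary = - - - - 71.1859 81.4406 93.1725
tree:
13.1840
18.8913 7.1667
26.2426 11.1576 2.9412
35.1362 16.9159 5.0678 0.6819
45.0441 24.7976 8.5950 1.3221 0.0000
54.0076 34.7894 14.2783 2.5634 0.0000 0.0000
61.8424 45.0441 23.0575 4.9698 0.0000 0.0000 0.0000
68.6907 54.0076 34.7894 9.6355 0.0000 0.0000 0.0000 0.0000

Δt=0.09571  u=1.14406  d=0.87408  q=0.48204  discount=0.99580
step 7 (expiry): payoffs max(K−S,0) = 68.6907 54.0076 34.7894 9.6355 0.0000 0.0000 0.0000 0.0000
step 6: (k=6,j=0): S=54.3876, (K−S)⁺=61.8424, hold=61.3539 ⇒ V=61.8424 exercise | (k=6,j=1): S=71.1859, (K−S)⁺=45.0441, hold=44.5556 ⇒ V=45.0441 exercise | (k=6,j=2): S=93.1725, (K−S)⁺=23.0575, hold=22.5690 ⇒ V=23.0575 exercise | (k=6,j=3): S=121.9500, (K−S)⁺=0.0000, hold=4.9698 ⇒ V=4.9698 continue | (k=6,j=4): S=159.6157, (K−S)⁺=0.0000, hold=0.0000 ⇒ V=0.0000 continue | (k=6,j=5): S=208.9150, (K−S)⁺=0.0000, hold=0.0000 ⇒ V=0.0000 continue | (k=6,j=6): S=273.4410, (K−S)⁺=0.0000, hold=0.0000 ⇒ V=0.0000 continue  boundary S*=93.1725
step 5: (k=5,j=0): S=62.2224, (K−S)⁺=54.0076, hold=53.5191 ⇒ V=54.0076 exercise | (k=5,j=1): S=81.4406, (K−S)⁺=34.7894, hold=34.3009 ⇒ V=34.7894 exercise | (k=5,j=2): S=106.5945, (K−S)⁺=9.6355, hold=14.2783 ⇒ V=14.2783 continue | (k=5,j=3): S=139.5175, (K−S)⁺=0.0000, hold=2.5634 ⇒ V=2.5634 continue | (k=5,j=4): S=182.6092, (K−S)⁺=0.0000, hold=0.0000 ⇒ V=0.0000 continue | (k=5,j=5): S=239.0103, (K−S)⁺=0.0000, hold=0.0000 ⇒ V=0.0000 continue  boundary S*=81.4406
step 4: (k=4,j=0): S=71.1859, (K−S)⁺=45.0441, hold=44.5556 ⇒ V=45.0441 exercise | (k=4,j=1): S=93.1725, (K−S)⁺=23.0575, hold=24.7976 ⇒ V=24.7976 continue | (k=4,j=2): S=121.9500, (K−S)⁺=0.0000, hold=8.5950 ⇒ V=8.5950 continue | (k=4,j=3): S=159.6157, (K−S)⁺=0.0000, hold=1.3221 ⇒ V=1.3221 continue | (k=4,j=4): S=208.9150, (K−S)⁺=0.0000, hold=0.0000 ⇒ V=0.0000 continue  boundary S*=71.1859
step 3: (k=3,j=0): S=81.4406, (K−S)⁺=34.7894, hold=35.1362 ⇒ V=35.1362 continue | (k=3,j=1): S=106.5945, (K−S)⁺=9.6355, hold=16.9159 ⇒ V=16.9159 continue | (k=3,j=2): S=139.5175, (K−S)⁺=0.0000, hold=5.0678 ⇒ V=5.0678 continue | (k=3,j=3): S=182.6092, (K−S)⁺=0.0000, hold=0.6819 ⇒ V=0.6819 continue  boundary S*=-
step 2: (k=2,j=0): S=93.1725, (K−S)⁺=23.0575, hold=26.2426 ⇒ V=26.2426 continue | (k=2,j=1): S=121.9500, (K−S)⁺=0.0000, hold=11.1576 ⇒ V=11.1576 continue | (k=2,j=2): S=159.6157, (K−S)⁺=0.0000, hold=2.9412 ⇒ V=2.9412 continue  boundary S*=-
step 1: (k=1,j=0): S=106.5945, (K−S)⁺=9.6355, hold=18.8913 ⇒ V=18.8913 continue | (k=1,j=1): S=139.5175, (K−S)⁺=0.0000, hold=7.1667 ⇒ V=7.1667 continue  boundary S*=-
step 0: (k=0,j=0): S=121.9500, (K−S)⁺=0.0000, hold=13.1840 ⇒ V=13.1840 continue  boundary S*=-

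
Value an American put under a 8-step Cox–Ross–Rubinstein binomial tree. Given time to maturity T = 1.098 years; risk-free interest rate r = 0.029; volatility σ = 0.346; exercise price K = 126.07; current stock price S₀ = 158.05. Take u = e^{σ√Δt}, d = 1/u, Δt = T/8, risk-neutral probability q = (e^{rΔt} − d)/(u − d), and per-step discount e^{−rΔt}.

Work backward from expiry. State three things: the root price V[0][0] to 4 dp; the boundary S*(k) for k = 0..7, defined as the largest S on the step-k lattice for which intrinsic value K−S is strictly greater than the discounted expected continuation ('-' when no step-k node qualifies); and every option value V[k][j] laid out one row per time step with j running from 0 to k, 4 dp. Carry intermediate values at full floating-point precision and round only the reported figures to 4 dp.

price = 7.1141
boundary = - - - - - 83.2621 94.6492 107.5936
tree:
7.1141
10.8271 3.2066
16.0808 5.3044 0.9921
23.1851 8.6246 1.8016 0.1355
32.2270 13.7177 3.2554 0.2635 0.0000
42.8079 21.1903 5.8486 0.5121 0.0000 0.0000
52.8250 31.4208 10.4369 0.9955 0.0000 0.0000 0.0000
61.6370 42.8079 18.4764 1.9352 0.0000 0.0000 0.0000 0.0000
69.3888 52.8250 31.4208 3.7618 0.0000 0.0000 0.0000 0.0000 0.0000

params: Δt=0.13725 u=1.13676 d=0.87969 q=0.48351 e^(-rΔt)=0.99603
t_8 payoffs: 69.3888 52.8250 31.4208 3.7618 0.0000 0.0000 0.0000 0.0000 0.0000
t_7: node(7,0) S=64.4330 payoff=61.6370 vs cont=61.1362 → 61.6370 [stop]  node(7,1) S=83.2621 payoff=42.8079 vs cont=42.3071 → 42.8079 [stop]  node(7,2) S=107.5936 payoff=18.4764 vs cont=17.9756 → 18.4764 [stop]  node(7,3) S=139.0353 payoff=0.0000 vs cont=1.9352 → 1.9352 [wait]  node(7,4) S=179.6652 payoff=0.0000 vs cont=0.0000 → 0.0000 [wait]  node(7,5) S=232.1682 payoff=0.0000 vs cont=0.0000 → 0.0000 [wait]  node(7,6) S=300.0140 payoff=0.0000 vs cont=0.0000 → 0.0000 [wait]  node(7,7) S=387.6862 payoff=0.0000 vs cont=0.0000 → 0.0000 [wait]  ⇒ S*(7)=107.5936
t_6: node(6,0) S=73.2450 payoff=52.8250 vs cont=52.3242 → 52.8250 [stop]  node(6,1) S=94.6492 payoff=31.4208 vs cont=30.9200 → 31.4208 [stop]  node(6,2) S=122.3082 payoff=3.7618 vs cont=10.4369 → 10.4369 [wait]  node(6,3) S=158.0500 payoff=0.0000 vs cont=0.9955 → 0.9955 [wait]  node(6,4) S=204.2365 payoff=0.0000 vs cont=0.0000 → 0.0000 [wait]  node(6,5) S=263.9199 payoff=0.0000 vs cont=0.0000 → 0.0000 [wait]  node(6,6) S=341.0444 payoff=0.0000 vs cont=0.0000 → 0.0000 [wait]  ⇒ S*(6)=94.6492
t_5: node(5,0) S=83.2621 payoff=42.8079 vs cont=42.3071 → 42.8079 [stop]  node(5,1) S=107.5936 payoff=18.4764 vs cont=21.1903 → 21.1903 [wait]  node(5,2) S=139.0353 payoff=0.0000 vs cont=5.8486 → 5.8486 [wait]  node(5,3) S=179.6652 payoff=0.0000 vs cont=0.5121 → 0.5121 [wait]  node(5,4) S=232.1682 payoff=0.0000 vs cont=0.0000 → 0.0000 [wait]  node(5,5) S=300.0140 payoff=0.0000 vs cont=0.0000 → 0.0000 [wait]  ⇒ S*(5)=83.2621
t_4: node(4,0) S=94.6492 payoff=31.4208 vs cont=32.2270 → 32.2270 [wait]  node(4,1) S=122.3082 payoff=3.7618 vs cont=13.7177 → 13.7177 [wait]  node(4,2) S=158.0500 payoff=0.0000 vs cont=3.2554 → 3.2554 [wait]  node(4,3) S=204.2365 payoff=0.0000 vs cont=0.2635 → 0.2635 [wait]  node(4,4) S=263.9199 payoff=0.0000 vs cont=0.0000 → 0.0000 [wait]  ⇒ S*(4)=-
t_3: node(3,0) S=107.5936 payoff=18.4764 vs cont=23.1851 → 23.1851 [wait]  node(3,1) S=139.0353 payoff=0.0000 vs cont=8.6246 → 8.6246 [wait]  node(3,2) S=179.6652 payoff=0.0000 vs cont=1.8016 → 1.8016 [wait]  node(3,3) S=232.1682 payoff=0.0000 vs cont=0.1355 → 0.1355 [wait]  ⇒ S*(3)=-
t_2: node(2,0) S=122.3082 payoff=3.7618 vs cont=16.0808 → 16.0808 [wait]  node(2,1) S=158.0500 payoff=0.0000 vs cont=5.3044 → 5.3044 [wait]  node(2,2) S=204.2365 payoff=0.0000 vs cont=0.9921 → 0.9921 [wait]  ⇒ S*(2)=-
t_1: node(1,0) S=139.0353 payoff=0.0000 vs cont=10.8271 → 10.8271 [wait]  node(1,1) S=179.6652 payoff=0.0000 vs cont=3.2066 → 3.2066 [wait]  ⇒ S*(1)=-
t_0: node(0,0) S=158.0500 payoff=0.0000 vs cont=7.1141 → 7.1141 [wait]  ⇒ S*(0)=-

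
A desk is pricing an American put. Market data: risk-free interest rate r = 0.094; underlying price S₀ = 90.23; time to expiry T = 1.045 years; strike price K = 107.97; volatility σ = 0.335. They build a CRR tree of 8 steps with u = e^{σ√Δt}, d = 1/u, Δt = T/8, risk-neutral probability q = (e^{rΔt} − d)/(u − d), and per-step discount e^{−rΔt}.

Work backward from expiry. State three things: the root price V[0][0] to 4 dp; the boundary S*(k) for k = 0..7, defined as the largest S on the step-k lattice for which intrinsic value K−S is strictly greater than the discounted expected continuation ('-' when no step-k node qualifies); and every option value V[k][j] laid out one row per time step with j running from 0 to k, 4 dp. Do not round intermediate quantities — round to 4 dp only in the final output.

Δt=0.13062  u=1.12871  d=0.88597  q=0.52066  discount=0.98780
step 8 (expiry): payoffs max(K−S,0) = 73.7177 64.3330 52.3770 37.1451 17.7400 0.0000 0.0000 0.0000 0.0000
step 7: (k=7,j=0): S=38.6610, (K−S)⁺=69.3090, hold=67.9914 ⇒ V=69.3090 exercise | (k=7,j=1): S=49.2536, (K−S)⁺=58.7164, hold=57.3988 ⇒ V=58.7164 exercise | (k=7,j=2): S=62.7485, (K−S)⁺=45.2215, hold=43.9039 ⇒ V=45.2215 exercise | (k=7,j=3): S=79.9408, (K−S)⁺=28.0292, hold=26.7116 ⇒ V=28.0292 exercise | (k=7,j=4): S=101.8436, (K−S)⁺=6.1264, hold=8.3997 ⇒ V=8.3997 continue | (k=7,j=5): S=129.7475, (K−S)⁺=0.0000, hold=0.0000 ⇒ V=0.0000 continue | (k=7,j=6): S=165.2967, (K−S)⁺=0.0000, hold=0.0000 ⇒ V=0.0000 continue | (k=7,j=7): S=210.5859, (K−S)⁺=0.0000, hold=0.0000 ⇒ V=0.0000 continue  boundary S*=79.9408
step 6: (k=6,j=0): S=43.6370, (K−S)⁺=64.3330, hold=63.0153 ⇒ V=64.3330 exercise | (k=6,j=1): S=55.5930, (K−S)⁺=52.3770, hold=51.0593 ⇒ V=52.3770 exercise | (k=6,j=2): S=70.8249, (K−S)⁺=37.1451, hold=35.8275 ⇒ V=37.1451 exercise | (k=6,j=3): S=90.2300, (K−S)⁺=17.7400, hold=17.5915 ⇒ V=17.7400 exercise | (k=6,j=4): S=114.9519, (K−S)⁺=0.0000, hold=3.9771 ⇒ V=3.9771 continue | (k=6,j=5): S=146.4473, (K−S)⁺=0.0000, hold=0.0000 ⇒ V=0.0000 continue | (k=6,j=6): S=186.5721, (K−S)⁺=0.0000, hold=0.0000 ⇒ V=0.0000 continue  boundary S*=90.2300
step 5: (k=5,j=0): S=49.2536, (K−S)⁺=58.7164, hold=57.3988 ⇒ V=58.7164 exercise | (k=5,j=1): S=62.7485, (K−S)⁺=45.2215, hold=43.9039 ⇒ V=45.2215 exercise | (k=5,j=2): S=79.9408, (K−S)⁺=28.0292, hold=26.7116 ⇒ V=28.0292 exercise | (k=5,j=3): S=101.8436, (K−S)⁺=6.1264, hold=10.4451 ⇒ V=10.4451 continue | (k=5,j=4): S=129.7475, (K−S)⁺=0.0000, hold=1.8831 ⇒ V=1.8831 continue | (k=5,j=5): S=165.2967, (K−S)⁺=0.0000, hold=0.0000 ⇒ V=0.0000 continue  boundary S*=79.9408
step 4: (k=4,j=0): S=55.5930, (K−S)⁺=52.3770, hold=51.0593 ⇒ V=52.3770 exercise | (k=4,j=1): S=70.8249, (K−S)⁺=37.1451, hold=35.8275 ⇒ V=37.1451 exercise | (k=4,j=2): S=90.2300, (K−S)⁺=17.7400, hold=18.6435 ⇒ V=18.6435 continue | (k=4,j=3): S=114.9519, (K−S)⁺=0.0000, hold=5.9142 ⇒ V=5.9142 continue | (k=4,j=4): S=146.4473, (K−S)⁺=0.0000, hold=0.8916 ⇒ V=0.8916 continue  boundary S*=70.8249
step 3: (k=3,j=0): S=62.7485, (K−S)⁺=45.2215, hold=43.9039 ⇒ V=45.2215 exercise | (k=3,j=1): S=79.9408, (K−S)⁺=28.0292, hold=27.1763 ⇒ V=28.0292 exercise | (k=3,j=2): S=101.8436, (K−S)⁺=6.1264, hold=11.8692 ⇒ V=11.8692 continue | (k=3,j=3): S=129.7475, (K−S)⁺=0.0000, hold=3.2589 ⇒ V=3.2589 continue  boundary S*=79.9408
step 2: (k=2,j=0): S=70.8249, (K−S)⁺=37.1451, hold=35.8275 ⇒ V=37.1451 exercise | (k=2,j=1): S=90.2300, (K−S)⁺=17.7400, hold=19.3759 ⇒ V=19.3759 continue | (k=2,j=2): S=114.9519, (K−S)⁺=0.0000, hold=7.2960 ⇒ V=7.2960 continue  boundary S*=70.8249
step 1: (k=1,j=0): S=79.9408, (K−S)⁺=28.0292, hold=27.5530 ⇒ V=28.0292 exercise | (k=1,j=1): S=101.8436, (K−S)⁺=6.1264, hold=12.9266 ⇒ V=12.9266 continue  boundary S*=79.9408
step 0: (k=0,j=0): S=90.2300, (K−S)⁺=17.7400, hold=19.9198 ⇒ V=19.9198 continue  boundary S*=-

price = 19.9198
boundary = - 79.9408 70.8249 79.9408 70.8249 79.9408 90.2300 79.9408
tree:
19.9198
28.0292 12.9266
37.1451 19.3759 7.2960
45.2215 28.0292 11.8692 3.2589
52.3770 37.1451 18.6435 5.9142 0.8916
58.7164 45.2215 28.0292 10.4451 1.8831 0.0000
64.3330 52.3770 37.1451 17.7400 3.9771 0.0000 0.0000
69.3090 58.7164 45.2215 28.0292 8.3997 0.0000 0.0000 0.0000
73.7177 64.3330 52.3770 37.1451 17.7400 0.0000 0.0000 0.0000 0.0000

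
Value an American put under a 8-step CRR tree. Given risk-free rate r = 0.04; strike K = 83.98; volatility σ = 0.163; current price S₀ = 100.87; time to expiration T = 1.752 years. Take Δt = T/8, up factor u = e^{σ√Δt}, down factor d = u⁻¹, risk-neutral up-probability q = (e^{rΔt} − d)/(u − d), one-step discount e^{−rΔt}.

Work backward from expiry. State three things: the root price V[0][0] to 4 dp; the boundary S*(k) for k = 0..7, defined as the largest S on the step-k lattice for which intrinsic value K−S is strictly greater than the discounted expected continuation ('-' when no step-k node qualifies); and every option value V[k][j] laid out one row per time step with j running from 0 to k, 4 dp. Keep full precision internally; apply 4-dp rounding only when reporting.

params: Δt=0.21900 u=1.07926 d=0.92656 q=0.53856 e^(-rΔt)=0.99128
t_8 payoffs: 29.1853 20.1544 9.6352 0.0000 0.0000 0.0000 0.0000 0.0000 0.0000
t_7: node(7,0) S=59.1380 payoff=24.8420 vs cont=24.1095 → 24.8420 [stop]  node(7,1) S=68.8847 payoff=15.0953 vs cont=14.3629 → 15.0953 [stop]  node(7,2) S=80.2377 payoff=3.7423 vs cont=4.4073 → 4.4073 [wait]  node(7,3) S=93.4618 payoff=0.0000 vs cont=0.0000 → 0.0000 [wait]  node(7,4) S=108.8654 payoff=0.0000 vs cont=0.0000 → 0.0000 [wait]  node(7,5) S=126.8077 payoff=0.0000 vs cont=0.0000 → 0.0000 [wait]  node(7,6) S=147.7072 payoff=0.0000 vs cont=0.0000 → 0.0000 [wait]  node(7,7) S=172.0511 payoff=0.0000 vs cont=0.0000 → 0.0000 [wait]  ⇒ S*(7)=68.8847
t_6: node(6,0) S=63.8256 payoff=20.1544 vs cont=19.4220 → 20.1544 [stop]  node(6,1) S=74.3448 payoff=9.6352 vs cont=9.2578 → 9.6352 [stop]  node(6,2) S=86.5977 payoff=0.0000 vs cont=2.0160 → 2.0160 [wait]  node(6,3) S=100.8700 payoff=0.0000 vs cont=0.0000 → 0.0000 [wait]  node(6,4) S=117.4946 payoff=0.0000 vs cont=0.0000 → 0.0000 [wait]  node(6,5) S=136.8591 payoff=0.0000 vs cont=0.0000 → 0.0000 [wait]  node(6,6) S=159.4151 payoff=0.0000 vs cont=0.0000 → 0.0000 [wait]  ⇒ S*(6)=74.3448
t_5: node(5,0) S=68.8847 payoff=15.0953 vs cont=14.3629 → 15.0953 [stop]  node(5,1) S=80.2377 payoff=3.7423 vs cont=5.4836 → 5.4836 [wait]  node(5,2) S=93.4618 payoff=0.0000 vs cont=0.9222 → 0.9222 [wait]  node(5,3) S=108.8654 payoff=0.0000 vs cont=0.0000 → 0.0000 [wait]  node(5,4) S=126.8077 payoff=0.0000 vs cont=0.0000 → 0.0000 [wait]  node(5,5) S=147.7072 payoff=0.0000 vs cont=0.0000 → 0.0000 [wait]  ⇒ S*(5)=68.8847
t_4: node(4,0) S=74.3448 payoff=9.6352 vs cont=9.8324 → 9.8324 [wait]  node(4,1) S=86.5977 payoff=0.0000 vs cont=3.0006 → 3.0006 [wait]  node(4,2) S=100.8700 payoff=0.0000 vs cont=0.4218 → 0.4218 [wait]  node(4,3) S=117.4946 payoff=0.0000 vs cont=0.0000 → 0.0000 [wait]  node(4,4) S=136.8591 payoff=0.0000 vs cont=0.0000 → 0.0000 [wait]  ⇒ S*(4)=-
t_3: node(3,0) S=80.2377 payoff=3.7423 vs cont=6.0994 → 6.0994 [wait]  node(3,1) S=93.4618 payoff=0.0000 vs cont=1.5977 → 1.5977 [wait]  node(3,2) S=108.8654 payoff=0.0000 vs cont=0.1929 → 0.1929 [wait]  node(3,3) S=126.8077 payoff=0.0000 vs cont=0.0000 → 0.0000 [wait]  ⇒ S*(3)=-
t_2: node(2,0) S=86.5977 payoff=0.0000 vs cont=3.6430 → 3.6430 [wait]  node(2,1) S=100.8700 payoff=0.0000 vs cont=0.8338 → 0.8338 [wait]  node(2,2) S=117.4946 payoff=0.0000 vs cont=0.0883 → 0.0883 [wait]  ⇒ S*(2)=-
t_1: node(1,0) S=93.4618 payoff=0.0000 vs cont=2.1115 → 2.1115 [wait]  node(1,1) S=108.8654 payoff=0.0000 vs cont=0.4285 → 0.4285 [wait]  ⇒ S*(1)=-
t_0: node(0,0) S=100.8700 payoff=0.0000 vs cont=1.1946 → 1.1946 [wait]  ⇒ S*(0)=-

price = 1.1946
boundary = - - - - - 68.8847 74.3448 68.8847
tree:
1.1946
2.1115 0.4285
3.6430 0.8338 0.0883
6.0994 1.5977 0.1929 0.0000
9.8324 3.0006 0.4218 0.0000 0.0000
15.0953 5.4836 0.9222 0.0000 0.0000 0.0000
20.1544 9.6352 2.0160 0.0000 0.0000 0.0000 0.0000
24.8420 15.0953 4.4073 0.0000 0.0000 0.0000 0.0000 0.0000
29.1853 20.1544 9.6352 0.0000 0.0000 0.0000 0.0000 0.0000 0.0000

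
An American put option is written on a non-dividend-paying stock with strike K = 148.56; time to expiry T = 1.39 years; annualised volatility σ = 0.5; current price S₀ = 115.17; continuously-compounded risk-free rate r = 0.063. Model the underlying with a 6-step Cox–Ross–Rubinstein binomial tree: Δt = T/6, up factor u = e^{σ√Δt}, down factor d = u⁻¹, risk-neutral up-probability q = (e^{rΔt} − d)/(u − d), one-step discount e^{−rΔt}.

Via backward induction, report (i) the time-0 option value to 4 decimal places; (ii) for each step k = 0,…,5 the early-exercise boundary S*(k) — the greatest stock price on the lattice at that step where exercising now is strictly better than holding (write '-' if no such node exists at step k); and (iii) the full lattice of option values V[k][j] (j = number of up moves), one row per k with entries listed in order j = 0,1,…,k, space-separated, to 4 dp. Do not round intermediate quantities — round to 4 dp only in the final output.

Δt=0.23167, u=1.27209, d=0.78611, q=0.47038, disc=e^(-rΔt)=0.98551
k=6 terminal: V=max(K-S,0) → 121.3807 104.5783 77.3886 33.3900 0.0000 0.0000 0.0000
k=5: j=0 S=34.5745 intr=113.9855 cont=111.8331 V=113.9855[EX]; j=1 S=55.9486 intr=92.6114 cont=90.4589 V=92.6114[EX]; j=2 S=90.5363 intr=58.0237 cont=55.8712 V=58.0237[EX]; j=3 S=146.5063 intr=2.0537 cont=17.4279 V=17.4279[hold]; j=4 S=237.0772 intr=0.0000 cont=0.0000 V=0.0000[hold]; j=5 S=383.6395 intr=0.0000 cont=0.0000 V=0.0000[hold]  S*(5)=90.5363
k=4: j=0 S=43.9817 intr=104.5783 cont=102.4258 V=104.5783[EX]; j=1 S=71.1714 intr=77.3886 cont=75.2361 V=77.3886[EX]; j=2 S=115.1700 intr=33.3900 cont=38.3644 V=38.3644[hold]; j=3 S=186.3687 intr=0.0000 cont=9.0965 V=9.0965[hold]; j=4 S=301.5828 intr=0.0000 cont=0.0000 V=0.0000[hold]  S*(4)=71.1714
k=3: j=0 S=55.9486 intr=92.6114 cont=90.4589 V=92.6114[EX]; j=1 S=90.5363 intr=58.0237 cont=58.1772 V=58.1772[hold]; j=2 S=146.5063 intr=2.0537 cont=24.2411 V=24.2411[hold]; j=3 S=237.0772 intr=0.0000 cont=4.7479 V=4.7479[hold]  S*(3)=55.9486
k=2: j=0 S=71.1714 intr=77.3886 cont=75.3072 V=77.3886[EX]; j=1 S=115.1700 intr=33.3900 cont=41.6028 V=41.6028[hold]; j=2 S=186.3687 intr=0.0000 cont=14.8536 V=14.8536[hold]  S*(2)=71.1714
k=1: j=0 S=90.5363 intr=58.0237 cont=59.6784 V=59.6784[hold]; j=1 S=146.5063 intr=2.0537 cont=28.6001 V=28.6001[hold]  S*(1)=-
k=0: j=0 S=115.1700 intr=33.3900 cont=44.4070 V=44.4070[hold]  S*(0)=-

price = 44.4070
boundary = - - 71.1714 55.9486 71.1714 90.5363
tree:
44.4070
59.6784 28.6001
77.3886 41.6028 14.8536
92.6114 58.1772 24.2411 4.7479
104.5783 77.3886 38.3644 9.0965 0.0000
113.9855 92.6114 58.0237 17.4279 0.0000 0.0000
121.3807 104.5783 77.3886 33.3900 0.0000 0.0000 0.0000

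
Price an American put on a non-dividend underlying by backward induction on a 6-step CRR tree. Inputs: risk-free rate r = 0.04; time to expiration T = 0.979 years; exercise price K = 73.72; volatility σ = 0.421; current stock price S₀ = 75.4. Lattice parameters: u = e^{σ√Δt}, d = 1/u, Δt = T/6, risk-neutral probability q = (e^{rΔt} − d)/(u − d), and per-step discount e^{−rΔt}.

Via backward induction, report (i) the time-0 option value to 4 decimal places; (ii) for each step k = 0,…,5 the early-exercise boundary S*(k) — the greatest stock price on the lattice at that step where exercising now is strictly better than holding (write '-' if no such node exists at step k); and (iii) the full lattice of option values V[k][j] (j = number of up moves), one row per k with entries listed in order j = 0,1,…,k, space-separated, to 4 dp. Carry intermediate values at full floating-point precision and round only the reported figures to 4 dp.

price = 9.9729
boundary = - - - 45.2694 53.6612 45.2694
tree:
9.9729
14.7201 4.8995
20.9450 8.0902 1.4649
28.4506 12.9950 2.8180 0.0000
35.5300 20.0588 5.4207 0.0000 0.0000
41.5023 28.4506 10.4275 0.0000 0.0000 0.0000
46.5406 35.5300 20.0588 0.0000 0.0000 0.0000 0.0000

params: Δt=0.16317 u=1.18537 d=0.84362 q=0.47675 e^(-rΔt)=0.99349
t_6 payoffs: 46.5406 35.5300 20.0588 0.0000 0.0000 0.0000 0.0000
t_5: node(5,0) S=32.2177 payoff=41.5023 vs cont=41.0227 → 41.5023 [stop]  node(5,1) S=45.2694 payoff=28.4506 vs cont=27.9710 → 28.4506 [stop]  node(5,2) S=63.6086 payoff=10.1114 vs cont=10.4275 → 10.4275 [wait]  node(5,3) S=89.3772 payoff=0.0000 vs cont=0.0000 → 0.0000 [wait]  node(5,4) S=125.5849 payoff=0.0000 vs cont=0.0000 → 0.0000 [wait]  node(5,5) S=176.4608 payoff=0.0000 vs cont=0.0000 → 0.0000 [wait]  ⇒ S*(5)=45.2694
t_4: node(4,0) S=38.1900 payoff=35.5300 vs cont=35.0504 → 35.5300 [stop]  node(4,1) S=53.6612 payoff=20.0588 vs cont=19.7289 → 20.0588 [stop]  node(4,2) S=75.4000 payoff=0.0000 vs cont=5.4207 → 5.4207 [wait]  node(4,3) S=105.9454 payoff=0.0000 vs cont=0.0000 → 0.0000 [wait]  node(4,4) S=148.8651 payoff=0.0000 vs cont=0.0000 → 0.0000 [wait]  ⇒ S*(4)=53.6612
t_3: node(3,0) S=45.2694 payoff=28.4506 vs cont=27.9710 → 28.4506 [stop]  node(3,1) S=63.6086 payoff=10.1114 vs cont=12.9950 → 12.9950 [wait]  node(3,2) S=89.3772 payoff=0.0000 vs cont=2.8180 → 2.8180 [wait]  node(3,3) S=125.5849 payoff=0.0000 vs cont=0.0000 → 0.0000 [wait]  ⇒ S*(3)=45.2694
t_2: node(2,0) S=53.6612 payoff=20.0588 vs cont=20.9450 → 20.9450 [wait]  node(2,1) S=75.4000 payoff=0.0000 vs cont=8.0902 → 8.0902 [wait]  node(2,2) S=105.9454 payoff=0.0000 vs cont=1.4649 → 1.4649 [wait]  ⇒ S*(2)=-
t_1: node(1,0) S=63.6086 payoff=10.1114 vs cont=14.7201 → 14.7201 [wait]  node(1,1) S=89.3772 payoff=0.0000 vs cont=4.8995 → 4.8995 [wait]  ⇒ S*(1)=-
t_0: node(0,0) S=75.4000 payoff=0.0000 vs cont=9.9729 → 9.9729 [wait]  ⇒ S*(0)=-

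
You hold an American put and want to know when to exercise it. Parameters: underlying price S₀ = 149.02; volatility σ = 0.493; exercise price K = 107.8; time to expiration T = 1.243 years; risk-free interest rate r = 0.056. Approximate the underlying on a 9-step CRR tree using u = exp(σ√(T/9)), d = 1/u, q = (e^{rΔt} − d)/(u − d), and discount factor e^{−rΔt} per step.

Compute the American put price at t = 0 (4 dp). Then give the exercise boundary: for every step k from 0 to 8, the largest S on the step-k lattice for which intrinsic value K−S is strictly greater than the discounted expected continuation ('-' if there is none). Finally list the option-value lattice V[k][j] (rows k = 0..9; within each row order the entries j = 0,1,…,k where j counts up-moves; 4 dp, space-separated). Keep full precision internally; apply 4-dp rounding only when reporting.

price = 9.8121
boundary = - - - - - 59.6208 49.6397 59.6208 71.6090
tree:
9.8121
14.2966 5.0237
20.3179 7.8856 1.9476
28.0529 12.1139 3.3484 0.4337
37.4638 18.1260 5.6773 0.8331 0.0000
48.1792 26.2512 9.4559 1.6003 0.0000 0.0000
58.1603 36.4921 15.3789 3.0742 0.0000 0.0000 0.0000
66.4706 48.1792 24.1912 5.9055 0.0000 0.0000 0.0000 0.0000
73.3896 58.1603 36.1910 11.3443 0.0000 0.0000 0.0000 0.0000 0.0000
79.1502 66.4706 48.1792 21.7924 0.0000 0.0000 0.0000 0.0000 0.0000 0.0000

Δt=0.13811  u=1.20107  d=0.83259  q=0.47539  discount=0.99230
step 9 (expiry): payoffs max(K−S,0) = 79.1502 66.4706 48.1792 21.7924 0.0000 0.0000 0.0000 0.0000 0.0000 0.0000
step 8: (k=8,j=0): S=34.4104, (K−S)⁺=73.3896, hold=72.5590 ⇒ V=73.3896 exercise | (k=8,j=1): S=49.6397, (K−S)⁺=58.1603, hold=57.3298 ⇒ V=58.1603 exercise | (k=8,j=2): S=71.6090, (K−S)⁺=36.1910, hold=35.3605 ⇒ V=36.1910 exercise | (k=8,j=3): S=103.3013, (K−S)⁺=4.4987, hold=11.3443 ⇒ V=11.3443 continue | (k=8,j=4): S=149.0200, (K−S)⁺=0.0000, hold=0.0000 ⇒ V=0.0000 continue | (k=8,j=5): S=214.9726, (K−S)⁺=0.0000, hold=0.0000 ⇒ V=0.0000 continue | (k=8,j=6): S=310.1143, (K−S)⁺=0.0000, hold=0.0000 ⇒ V=0.0000 continue | (k=8,j=7): S=447.3633, (K−S)⁺=0.0000, hold=0.0000 ⇒ V=0.0000 continue | (k=8,j=8): S=645.3554, (K−S)⁺=0.0000, hold=0.0000 ⇒ V=0.0000 continue  boundary S*=71.6090
step 7: (k=7,j=0): S=41.3294, (K−S)⁺=66.4706, hold=65.6400 ⇒ V=66.4706 exercise | (k=7,j=1): S=59.6208, (K−S)⁺=48.1792, hold=47.3486 ⇒ V=48.1792 exercise | (k=7,j=2): S=86.0076, (K−S)⁺=21.7924, hold=24.1912 ⇒ V=24.1912 continue | (k=7,j=3): S=124.0724, (K−S)⁺=0.0000, hold=5.9055 ⇒ V=5.9055 continue | (k=7,j=4): S=178.9839, (K−S)⁺=0.0000, hold=0.0000 ⇒ V=0.0000 continue | (k=7,j=5): S=258.1978, (K−S)⁺=0.0000, hold=0.0000 ⇒ V=0.0000 continue | (k=7,j=6): S=372.4698, (K−S)⁺=0.0000, hold=0.0000 ⇒ V=0.0000 continue | (k=7,j=7): S=537.3159, (K−S)⁺=0.0000, hold=0.0000 ⇒ V=0.0000 continue  boundary S*=59.6208
step 6: (k=6,j=0): S=49.6397, (K−S)⁺=58.1603, hold=57.3298 ⇒ V=58.1603 exercise | (k=6,j=1): S=71.6090, (K−S)⁺=36.1910, hold=36.4921 ⇒ V=36.4921 continue | (k=6,j=2): S=103.3013, (K−S)⁺=4.4987, hold=15.3789 ⇒ V=15.3789 continue | (k=6,j=3): S=149.0200, (K−S)⁺=0.0000, hold=3.0742 ⇒ V=3.0742 continue | (k=6,j=4): S=214.9726, (K−S)⁺=0.0000, hold=0.0000 ⇒ V=0.0000 continue | (k=6,j=5): S=310.1143, (K−S)⁺=0.0000, hold=0.0000 ⇒ V=0.0000 continue | (k=6,j=6): S=447.3633, (K−S)⁺=0.0000, hold=0.0000 ⇒ V=0.0000 continue  boundary S*=49.6397
step 5: (k=5,j=0): S=59.6208, (K−S)⁺=48.1792, hold=47.4906 ⇒ V=48.1792 exercise | (k=5,j=1): S=86.0076, (K−S)⁺=21.7924, hold=26.2512 ⇒ V=26.2512 continue | (k=5,j=2): S=124.0724, (K−S)⁺=0.0000, hold=9.4559 ⇒ V=9.4559 continue | (k=5,j=3): S=178.9839, (K−S)⁺=0.0000, hold=1.6003 ⇒ V=1.6003 continue | (k=5,j=4): S=258.1978, (K−S)⁺=0.0000, hold=0.0000 ⇒ V=0.0000 continue | (k=5,j=5): S=372.4698, (K−S)⁺=0.0000, hold=0.0000 ⇒ V=0.0000 continue  boundary S*=59.6208
step 4: (k=4,j=0): S=71.6090, (K−S)⁺=36.1910, hold=37.4638 ⇒ V=37.4638 continue | (k=4,j=1): S=103.3013, (K−S)⁺=4.4987, hold=18.1260 ⇒ V=18.1260 continue | (k=4,j=2): S=149.0200, (K−S)⁺=0.0000, hold=5.6773 ⇒ V=5.6773 continue | (k=4,j=3): S=214.9726, (K−S)⁺=0.0000, hold=0.8331 ⇒ V=0.8331 continue | (k=4,j=4): S=310.1143, (K−S)⁺=0.0000, hold=0.0000 ⇒ V=0.0000 continue  boundary S*=-
step 3: (k=3,j=0): S=86.0076, (K−S)⁺=21.7924, hold=28.0529 ⇒ V=28.0529 continue | (k=3,j=1): S=124.0724, (K−S)⁺=0.0000, hold=12.1139 ⇒ V=12.1139 continue | (k=3,j=2): S=178.9839, (K−S)⁺=0.0000, hold=3.3484 ⇒ V=3.3484 continue | (k=3,j=3): S=258.1978, (K−S)⁺=0.0000, hold=0.4337 ⇒ V=0.4337 continue  boundary S*=-
step 2: (k=2,j=0): S=103.3013, (K−S)⁺=4.4987, hold=20.3179 ⇒ V=20.3179 continue | (k=2,j=1): S=149.0200, (K−S)⁺=0.0000, hold=7.8856 ⇒ V=7.8856 continue | (k=2,j=2): S=214.9726, (K−S)⁺=0.0000, hold=1.9476 ⇒ V=1.9476 continue  boundary S*=-
step 1: (k=1,j=0): S=124.0724, (K−S)⁺=0.0000, hold=14.2966 ⇒ V=14.2966 continue | (k=1,j=1): S=178.9839, (K−S)⁺=0.0000, hold=5.0237 ⇒ V=5.0237 continue  boundary S*=-
step 0: (k=0,j=0): S=149.0200, (K−S)⁺=0.0000, hold=9.8121 ⇒ V=9.8121 continue  boundary S*=-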